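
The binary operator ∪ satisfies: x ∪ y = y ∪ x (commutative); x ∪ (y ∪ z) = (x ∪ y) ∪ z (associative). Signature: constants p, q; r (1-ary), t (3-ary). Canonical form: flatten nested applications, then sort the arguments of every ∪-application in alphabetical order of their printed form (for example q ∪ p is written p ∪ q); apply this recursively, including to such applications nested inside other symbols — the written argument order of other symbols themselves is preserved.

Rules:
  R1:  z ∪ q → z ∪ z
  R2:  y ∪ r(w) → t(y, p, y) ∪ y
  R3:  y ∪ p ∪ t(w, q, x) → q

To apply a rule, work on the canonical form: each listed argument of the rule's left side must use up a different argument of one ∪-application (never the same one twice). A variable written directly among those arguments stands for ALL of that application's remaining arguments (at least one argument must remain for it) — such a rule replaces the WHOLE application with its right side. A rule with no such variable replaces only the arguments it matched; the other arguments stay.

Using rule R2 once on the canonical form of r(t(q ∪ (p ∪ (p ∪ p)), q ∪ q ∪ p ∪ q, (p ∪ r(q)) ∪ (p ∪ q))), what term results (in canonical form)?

Canonical form:  r(t(p ∪ p ∪ p ∪ q, p ∪ q ∪ q ∪ q, p ∪ p ∪ q ∪ r(q)))
Match R2:  consume r(q);  w := q, y := p ∪ p ∪ q
The variable takes the whole remainder — replace the entire application.
Giving:  r(t(p ∪ p ∪ p ∪ q, p ∪ q ∪ q ∪ q, p ∪ p ∪ q ∪ t(p ∪ p ∪ q, p, p ∪ p ∪ q)))

Answer: r(t(p ∪ p ∪ p ∪ q, p ∪ q ∪ q ∪ q, p ∪ p ∪ q ∪ t(p ∪ p ∪ q, p, p ∪ p ∪ q)))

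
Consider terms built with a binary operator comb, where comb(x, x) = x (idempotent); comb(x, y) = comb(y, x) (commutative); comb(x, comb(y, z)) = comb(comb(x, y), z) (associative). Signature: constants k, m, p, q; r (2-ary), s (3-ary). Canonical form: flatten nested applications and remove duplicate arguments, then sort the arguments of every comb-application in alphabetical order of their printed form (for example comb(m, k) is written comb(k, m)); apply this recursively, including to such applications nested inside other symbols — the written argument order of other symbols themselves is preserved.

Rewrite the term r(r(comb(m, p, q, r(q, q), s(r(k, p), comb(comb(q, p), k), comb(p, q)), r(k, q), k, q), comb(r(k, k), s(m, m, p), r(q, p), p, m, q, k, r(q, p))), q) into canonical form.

Answer: r(r(comb(k, m, p, q, r(k, q), r(q, q), s(r(k, p), comb(k, p, q), comb(p, q))), comb(k, m, p, q, r(k, k), r(q, p), s(m, m, p))), q)

Derivation:
Work inside:  comb(m, p, q, r(q, q), s(r(k, p), comb(comb(q, p), k), comb(p, q)), r(k, q), k, q)
Canonicalize subterm:  s(r(k, p), comb(comb(q, p), k), comb(p, q))  →  s(r(k, p), comb(k, p, q), comb(p, q))
Deduplicate:  drop duplicate q
Sort:  comb(k, m, p, q, r(k, q), r(q, q), s(r(k, p), comb(k, p, q), comb(p, q)))
Put back:  r(r(comb(k, m, p, q, r(k, q), r(q, q), s(r(k, p), comb(k, p, q), comb(p, q))), comb(k, m, p, q, r(k, k), r(q, p), s(m, m, p))), q)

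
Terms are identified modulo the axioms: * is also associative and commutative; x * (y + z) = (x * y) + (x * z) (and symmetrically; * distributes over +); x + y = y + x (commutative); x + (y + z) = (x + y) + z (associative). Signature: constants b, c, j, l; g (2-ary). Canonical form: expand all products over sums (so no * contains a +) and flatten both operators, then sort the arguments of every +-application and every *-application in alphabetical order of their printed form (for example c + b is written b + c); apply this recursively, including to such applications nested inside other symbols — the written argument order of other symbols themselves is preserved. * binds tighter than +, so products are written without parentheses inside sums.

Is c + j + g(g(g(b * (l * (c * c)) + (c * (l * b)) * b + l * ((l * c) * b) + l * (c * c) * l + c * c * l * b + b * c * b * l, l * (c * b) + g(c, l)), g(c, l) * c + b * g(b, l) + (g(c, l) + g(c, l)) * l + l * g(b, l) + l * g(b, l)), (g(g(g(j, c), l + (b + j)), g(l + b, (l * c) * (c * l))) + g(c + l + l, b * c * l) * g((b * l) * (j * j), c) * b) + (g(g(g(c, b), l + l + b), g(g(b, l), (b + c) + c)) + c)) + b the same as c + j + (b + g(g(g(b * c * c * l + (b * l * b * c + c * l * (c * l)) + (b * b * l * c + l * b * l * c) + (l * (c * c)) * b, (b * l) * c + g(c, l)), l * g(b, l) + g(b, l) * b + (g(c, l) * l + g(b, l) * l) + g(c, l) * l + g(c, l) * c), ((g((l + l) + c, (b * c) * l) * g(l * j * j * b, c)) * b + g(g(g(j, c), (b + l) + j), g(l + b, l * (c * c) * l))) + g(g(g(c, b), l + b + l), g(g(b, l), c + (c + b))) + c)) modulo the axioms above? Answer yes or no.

Answer: yes — both canonical forms are b + c + g(g(g(b * b * c * l + b * b * c * l + b * c * c * l + b * c * c * l + b * c * l * l + c * c * l * l, b * c * l + g(c, l)), b * g(b, l) + c * g(c, l) + g(b, l) * l + g(b, l) * l + g(c, l) * l + g(c, l) * l), b * g(b * j * j * l, c) * g(c + l + l, b * c * l) + c + g(g(g(c, b), b + l + l), g(g(b, l), b + c + c)) + g(g(g(j, c), b + j + l), g(b + l, c * c * l * l))) + j

Derivation:
Left:  c + j + g(g(g(b * (l * (c * c)) + (c * (l * b)) * b + l * ((l * c) * b) + l * (c * c) * l + c * c * l * b + b * c * b * l, l * (c * b) + g(c, l)), g(c, l) * c + b * g(b, l) + (g(c, l) + g(c, l)) * l + l * g(b, l) + l * g(b, l)), (g(g(g(j, c), l + (b + j)), g(l + b, (l * c) * (c * l))) + g(c + l + l, b * c * l) * g((b * l) * (j * j), c) * b) + (g(g(g(c, b), l + l + b), g(g(b, l), (b + c) + c)) + c)) + b
  Expand:  c + j + g(g(g(b * b * c * l + b * b * c * l + b * c * c * l + b * c * c * l + b * c * l * l + c * c * l * l, b * c * l + g(c, l)), b * g(b, l) + c * g(c, l) + g(b, l) * l + g(b, l) * l + g(c, l) * l + g(c, l) * l), b * g(b * j * j * l, c) * g(c + l + l, b * c * l) + c + g(g(g(c, b), b + l + l), g(g(b, l), b + c + c)) + g(g(g(j, c), b + j + l), g(b + l, c * c * l * l))) + b
  Sort arguments:  b + c + g(g(g(b * b * c * l + b * b * c * l + b * c * c * l + b * c * c * l + b * c * l * l + c * c * l * l, b * c * l + g(c, l)), b * g(b, l) + c * g(c, l) + g(b, l) * l + g(b, l) * l + g(c, l) * l + g(c, l) * l), b * g(b * j * j * l, c) * g(c + l + l, b * c * l) + c + g(g(g(c, b), b + l + l), g(g(b, l), b + c + c)) + g(g(g(j, c), b + j + l), g(b + l, c * c * l * l))) + j
Right:  c + j + (b + g(g(g(b * c * c * l + (b * l * b * c + c * l * (c * l)) + (b * b * l * c + l * b * l * c) + (l * (c * c)) * b, (b * l) * c + g(c, l)), l * g(b, l) + g(b, l) * b + (g(c, l) * l + g(b, l) * l) + g(c, l) * l + g(c, l) * c), ((g((l + l) + c, (b * c) * l) * g(l * j * j * b, c)) * b + g(g(g(j, c), (b + l) + j), g(l + b, l * (c * c) * l))) + g(g(g(c, b), l + b + l), g(g(b, l), c + (c + b))) + c))
  Flatten:  c + j + b + g(g(g(b * b * c * l + b * b * c * l + b * c * c * l + b * c * c * l + b * c * l * l + c * c * l * l, b * c * l + g(c, l)), b * g(b, l) + c * g(c, l) + g(b, l) * l + g(b, l) * l + g(c, l) * l + g(c, l) * l), b * g(b * j * j * l, c) * g(c + l + l, b * c * l) + c + g(g(g(c, b), b + l + l), g(g(b, l), b + c + c)) + g(g(g(j, c), b + j + l), g(b + l, c * c * l * l)))
  Order the arguments:  b + c + g(g(g(b * b * c * l + b * b * c * l + b * c * c * l + b * c * c * l + b * c * l * l + c * c * l * l, b * c * l + g(c, l)), b * g(b, l) + c * g(c, l) + g(b, l) * l + g(b, l) * l + g(c, l) * l + g(c, l) * l), b * g(b * j * j * l, c) * g(c + l + l, b * c * l) + c + g(g(g(c, b), b + l + l), g(g(b, l), b + c + c)) + g(g(g(j, c), b + j + l), g(b + l, c * c * l * l))) + j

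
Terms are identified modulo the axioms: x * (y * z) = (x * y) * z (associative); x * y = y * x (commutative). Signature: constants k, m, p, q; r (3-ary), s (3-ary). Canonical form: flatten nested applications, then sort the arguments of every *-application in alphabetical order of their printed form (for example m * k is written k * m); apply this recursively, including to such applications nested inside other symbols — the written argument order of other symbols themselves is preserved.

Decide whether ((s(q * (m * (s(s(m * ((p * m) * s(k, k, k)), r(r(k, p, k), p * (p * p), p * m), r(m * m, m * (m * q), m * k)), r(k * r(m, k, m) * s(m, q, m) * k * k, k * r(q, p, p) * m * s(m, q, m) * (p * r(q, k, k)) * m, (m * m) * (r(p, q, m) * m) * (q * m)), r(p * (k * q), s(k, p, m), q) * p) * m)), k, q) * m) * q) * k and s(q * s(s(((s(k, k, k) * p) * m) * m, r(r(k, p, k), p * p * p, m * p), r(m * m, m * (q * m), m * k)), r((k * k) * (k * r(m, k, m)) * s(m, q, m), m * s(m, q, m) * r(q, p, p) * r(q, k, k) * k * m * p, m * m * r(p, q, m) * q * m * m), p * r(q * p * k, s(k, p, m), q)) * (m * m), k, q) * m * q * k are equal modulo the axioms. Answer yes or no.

Left:  ((s(q * (m * (s(s(m * ((p * m) * s(k, k, k)), r(r(k, p, k), p * (p * p), p * m), r(m * m, m * (m * q), m * k)), r(k * r(m, k, m) * s(m, q, m) * k * k, k * r(q, p, p) * m * s(m, q, m) * (p * r(q, k, k)) * m, (m * m) * (r(p, q, m) * m) * (q * m)), r(p * (k * q), s(k, p, m), q) * p) * m)), k, q) * m) * q) * k
  Un-nest:  s(q * (m * (s(s(m * ((p * m) * s(k, k, k)), r(r(k, p, k), p * (p * p), p * m), r(m * m, m * (m * q), m * k)), r(k * r(m, k, m) * s(m, q, m) * k * k, k * r(q, p, p) * m * s(m, q, m) * (p * r(q, k, k)) * m, (m * m) * (r(p, q, m) * m) * (q * m)), r(p * (k * q), s(k, p, m), q) * p) * m)), k, q) * m * q * k
  Simplify inside:  s(q * (m * (s(s(m * ((p * m) * s(k, k, k)), r(r(k, p, k), p * (p * p), p * m), r(m * m, m * (m * q), m * k)), r(k * r(m, k, m) * s(m, q, m) * k * k, k * r(q, p, p) * m * s(m, q, m) * (p * r(q, k, k)) * m, (m * m) * (r(p, q, m) * m) * (q * m)), r(p * (k * q), s(k, p, m), q) * p) * m)), k, q)  →  s(m * m * q * s(s(m * m * p * s(k, k, k), r(r(k, p, k), p * p * p, m * p), r(m * m, m * m * q, k * m)), r(k * k * k * r(m, k, m) * s(m, q, m), k * m * m * p * r(q, k, k) * r(q, p, p) * s(m, q, m), m * m * m * m * q * r(p, q, m)), p * r(k * p * q, s(k, p, m), q)), k, q)
  Sort:  k * m * q * s(m * m * q * s(s(m * m * p * s(k, k, k), r(r(k, p, k), p * p * p, m * p), r(m * m, m * m * q, k * m)), r(k * k * k * r(m, k, m) * s(m, q, m), k * m * m * p * r(q, k, k) * r(q, p, p) * s(m, q, m), m * m * m * m * q * r(p, q, m)), p * r(k * p * q, s(k, p, m), q)), k, q)
Right:  s(q * s(s(((s(k, k, k) * p) * m) * m, r(r(k, p, k), p * p * p, m * p), r(m * m, m * (q * m), m * k)), r((k * k) * (k * r(m, k, m)) * s(m, q, m), m * s(m, q, m) * r(q, p, p) * r(q, k, k) * k * m * p, m * m * r(p, q, m) * q * m * m), p * r(q * p * k, s(k, p, m), q)) * (m * m), k, q) * m * q * k
  Simplify inside:  s(q * s(s(((s(k, k, k) * p) * m) * m, r(r(k, p, k), p * p * p, m * p), r(m * m, m * (q * m), m * k)), r((k * k) * (k * r(m, k, m)) * s(m, q, m), m * s(m, q, m) * r(q, p, p) * r(q, k, k) * k * m * p, m * m * r(p, q, m) * q * m * m), p * r(q * p * k, s(k, p, m), q)) * (m * m), k, q)  →  s(m * m * q * s(s(m * m * p * s(k, k, k), r(r(k, p, k), p * p * p, m * p), r(m * m, m * m * q, k * m)), r(k * k * k * r(m, k, m) * s(m, q, m), k * m * m * p * r(q, k, k) * r(q, p, p) * s(m, q, m), m * m * m * m * q * r(p, q, m)), p * r(k * p * q, s(k, p, m), q)), k, q)
  Sort arguments:  k * m * q * s(m * m * q * s(s(m * m * p * s(k, k, k), r(r(k, p, k), p * p * p, m * p), r(m * m, m * m * q, k * m)), r(k * k * k * r(m, k, m) * s(m, q, m), k * m * m * p * r(q, k, k) * r(q, p, p) * s(m, q, m), m * m * m * m * q * r(p, q, m)), p * r(k * p * q, s(k, p, m), q)), k, q)

Answer: yes — both canonical forms are k * m * q * s(m * m * q * s(s(m * m * p * s(k, k, k), r(r(k, p, k), p * p * p, m * p), r(m * m, m * m * q, k * m)), r(k * k * k * r(m, k, m) * s(m, q, m), k * m * m * p * r(q, k, k) * r(q, p, p) * s(m, q, m), m * m * m * m * q * r(p, q, m)), p * r(k * p * q, s(k, p, m), q)), k, q)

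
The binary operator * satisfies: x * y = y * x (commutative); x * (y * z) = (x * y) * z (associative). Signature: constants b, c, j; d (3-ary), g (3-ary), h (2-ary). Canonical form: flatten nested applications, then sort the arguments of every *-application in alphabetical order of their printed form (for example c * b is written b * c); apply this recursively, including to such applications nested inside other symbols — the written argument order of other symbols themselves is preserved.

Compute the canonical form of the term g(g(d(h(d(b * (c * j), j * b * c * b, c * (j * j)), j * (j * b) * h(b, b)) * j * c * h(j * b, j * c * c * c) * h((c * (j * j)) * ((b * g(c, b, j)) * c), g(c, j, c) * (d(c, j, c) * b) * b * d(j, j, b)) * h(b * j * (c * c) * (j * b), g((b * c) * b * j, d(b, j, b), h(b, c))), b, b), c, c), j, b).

Work inside:  h(d(b * (c * j), j * b * c * b, c * (j * j)), j * (j * b) * h(b, b)) * j * c * h(j * b, j * c * c * c) * h((c * (j * j)) * ((b * g(c, b, j)) * c), g(c, j, c) * (d(c, j, c) * b) * b * d(j, j, b)) * h(b * j * (c * c) * (j * b), g((b * c) * b * j, d(b, j, b), h(b, c)))
Canonicalize subterm:  h(d(b * (c * j), j * b * c * b, c * (j * j)), j * (j * b) * h(b, b))  →  h(d(b * c * j, b * b * c * j, c * j * j), b * h(b, b) * j * j)
Simplify inside:  h(j * b, j * c * c * c)  →  h(b * j, c * c * c * j)
Canonicalize subterm:  h((c * (j * j)) * ((b * g(c, b, j)) * c), g(c, j, c) * (d(c, j, c) * b) * b * d(j, j, b))  →  h(b * c * c * g(c, b, j) * j * j, b * b * d(c, j, c) * d(j, j, b) * g(c, j, c))
Sort arguments:  c * h(b * b * c * c * j * j, g(b * b * c * j, d(b, j, b), h(b, c))) * h(b * c * c * g(c, b, j) * j * j, b * b * d(c, j, c) * d(j, j, b) * g(c, j, c)) * h(b * j, c * c * c * j) * h(d(b * c * j, b * b * c * j, c * j * j), b * h(b, b) * j * j) * j
Reassemble:  g(g(d(c * h(b * b * c * c * j * j, g(b * b * c * j, d(b, j, b), h(b, c))) * h(b * c * c * g(c, b, j) * j * j, b * b * d(c, j, c) * d(j, j, b) * g(c, j, c)) * h(b * j, c * c * c * j) * h(d(b * c * j, b * b * c * j, c * j * j), b * h(b, b) * j * j) * j, b, b), c, c), j, b)

Answer: g(g(d(c * h(b * b * c * c * j * j, g(b * b * c * j, d(b, j, b), h(b, c))) * h(b * c * c * g(c, b, j) * j * j, b * b * d(c, j, c) * d(j, j, b) * g(c, j, c)) * h(b * j, c * c * c * j) * h(d(b * c * j, b * b * c * j, c * j * j), b * h(b, b) * j * j) * j, b, b), c, c), j, b)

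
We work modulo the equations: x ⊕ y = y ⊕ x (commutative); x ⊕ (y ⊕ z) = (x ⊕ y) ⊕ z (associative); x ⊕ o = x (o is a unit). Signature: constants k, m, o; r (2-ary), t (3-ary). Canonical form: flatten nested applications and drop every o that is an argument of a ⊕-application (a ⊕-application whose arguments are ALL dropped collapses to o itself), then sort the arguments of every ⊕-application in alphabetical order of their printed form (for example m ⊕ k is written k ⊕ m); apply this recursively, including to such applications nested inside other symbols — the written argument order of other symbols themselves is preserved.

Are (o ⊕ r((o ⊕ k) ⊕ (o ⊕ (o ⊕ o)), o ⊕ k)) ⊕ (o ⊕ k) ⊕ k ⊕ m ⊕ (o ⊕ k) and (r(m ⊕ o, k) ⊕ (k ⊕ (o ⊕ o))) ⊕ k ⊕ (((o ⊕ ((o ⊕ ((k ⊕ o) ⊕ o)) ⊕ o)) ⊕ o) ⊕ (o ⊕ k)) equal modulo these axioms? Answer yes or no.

Answer: no — k ⊕ k ⊕ k ⊕ m ⊕ r(k, k) vs k ⊕ k ⊕ k ⊕ k ⊕ r(m, k)

Derivation:
Left:  (o ⊕ r((o ⊕ k) ⊕ (o ⊕ (o ⊕ o)), o ⊕ k)) ⊕ (o ⊕ k) ⊕ k ⊕ m ⊕ (o ⊕ k)
  Merge nested applications:  o ⊕ r((o ⊕ k) ⊕ (o ⊕ (o ⊕ o)), o ⊕ k) ⊕ o ⊕ k ⊕ k ⊕ m ⊕ o ⊕ k
  Canonicalize subterm:  r((o ⊕ k) ⊕ (o ⊕ (o ⊕ o)), o ⊕ k)  →  r(k, k)
  Unit:  drop o (×3)
  Order the arguments:  k ⊕ k ⊕ k ⊕ m ⊕ r(k, k)
Right:  (r(m ⊕ o, k) ⊕ (k ⊕ (o ⊕ o))) ⊕ k ⊕ (((o ⊕ ((o ⊕ ((k ⊕ o) ⊕ o)) ⊕ o)) ⊕ o) ⊕ (o ⊕ k))
  Un-nest:  r(m ⊕ o, k) ⊕ k ⊕ o ⊕ o ⊕ k ⊕ o ⊕ o ⊕ k ⊕ o ⊕ o ⊕ o ⊕ o ⊕ o ⊕ k
  Inside:  r(m ⊕ o, k)  →  r(m, k)
  Drop the unit:  drop o (×9)
  Order the arguments:  k ⊕ k ⊕ k ⊕ k ⊕ r(m, k)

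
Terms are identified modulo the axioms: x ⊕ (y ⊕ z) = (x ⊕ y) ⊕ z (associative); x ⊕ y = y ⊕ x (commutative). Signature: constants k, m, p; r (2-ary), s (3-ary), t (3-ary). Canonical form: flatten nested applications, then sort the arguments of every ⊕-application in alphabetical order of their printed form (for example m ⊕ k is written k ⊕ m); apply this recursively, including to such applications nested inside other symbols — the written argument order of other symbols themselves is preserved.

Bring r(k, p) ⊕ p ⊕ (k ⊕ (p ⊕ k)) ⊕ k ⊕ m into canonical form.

Answer: k ⊕ k ⊕ k ⊕ m ⊕ p ⊕ p ⊕ r(k, p)

Derivation:
Un-nest:  r(k, p) ⊕ p ⊕ k ⊕ p ⊕ k ⊕ k ⊕ m
Sort arguments:  k ⊕ k ⊕ k ⊕ m ⊕ p ⊕ p ⊕ r(k, p)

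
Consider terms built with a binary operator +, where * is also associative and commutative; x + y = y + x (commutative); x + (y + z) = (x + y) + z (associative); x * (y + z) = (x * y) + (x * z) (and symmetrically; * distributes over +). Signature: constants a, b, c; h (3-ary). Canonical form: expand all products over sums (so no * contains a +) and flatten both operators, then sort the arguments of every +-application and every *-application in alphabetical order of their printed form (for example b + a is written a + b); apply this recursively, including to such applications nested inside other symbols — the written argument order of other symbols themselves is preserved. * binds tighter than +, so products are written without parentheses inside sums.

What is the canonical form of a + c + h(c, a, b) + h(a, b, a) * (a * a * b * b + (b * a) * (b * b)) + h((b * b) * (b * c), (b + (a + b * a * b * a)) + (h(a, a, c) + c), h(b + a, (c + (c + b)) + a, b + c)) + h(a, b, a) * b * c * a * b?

Answer: a + a * a * b * b * h(a, b, a) + a * b * b * b * h(a, b, a) + a * b * b * c * h(a, b, a) + c + h(b * b * b * c, a + a * a * b * b + b + c + h(a, a, c), h(a + b, a + b + c + c, b + c)) + h(c, a, b)

Derivation:
Expand products over sums:  a + c + h(c, a, b) + a * a * b * b * h(a, b, a) + a * b * b * b * h(a, b, a) + h(b * b * b * c, a + a * a * b * b + b + c + h(a, a, c), h(a + b, a + b + c + c, b + c)) + a * b * b * c * h(a, b, a)
Order the arguments:  a + a * a * b * b * h(a, b, a) + a * b * b * b * h(a, b, a) + a * b * b * c * h(a, b, a) + c + h(b * b * b * c, a + a * a * b * b + b + c + h(a, a, c), h(a + b, a + b + c + c, b + c)) + h(c, a, b)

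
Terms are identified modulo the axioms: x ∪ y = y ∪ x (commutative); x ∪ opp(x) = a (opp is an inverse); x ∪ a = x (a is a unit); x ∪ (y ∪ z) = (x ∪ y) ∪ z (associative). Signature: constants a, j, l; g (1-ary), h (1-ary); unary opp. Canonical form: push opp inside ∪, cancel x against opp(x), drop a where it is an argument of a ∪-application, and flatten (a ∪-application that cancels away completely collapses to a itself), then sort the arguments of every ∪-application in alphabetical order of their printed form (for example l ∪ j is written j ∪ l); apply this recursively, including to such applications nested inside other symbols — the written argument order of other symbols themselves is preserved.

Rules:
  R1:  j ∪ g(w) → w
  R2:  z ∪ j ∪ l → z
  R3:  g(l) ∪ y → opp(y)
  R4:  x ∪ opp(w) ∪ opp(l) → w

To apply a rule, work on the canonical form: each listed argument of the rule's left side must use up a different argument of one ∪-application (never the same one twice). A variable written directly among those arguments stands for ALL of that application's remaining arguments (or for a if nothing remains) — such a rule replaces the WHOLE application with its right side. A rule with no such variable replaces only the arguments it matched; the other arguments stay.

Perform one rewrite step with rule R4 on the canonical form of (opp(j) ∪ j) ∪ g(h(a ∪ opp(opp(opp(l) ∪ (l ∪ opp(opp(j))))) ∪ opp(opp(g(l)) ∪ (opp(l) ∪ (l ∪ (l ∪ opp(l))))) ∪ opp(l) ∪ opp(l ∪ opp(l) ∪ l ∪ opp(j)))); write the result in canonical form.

Canonical form:  g(h(g(l) ∪ j ∪ j ∪ opp(l) ∪ opp(l)))
Apply R4:  consuming opp(l), opp(l);  w := l, x := g(l) ∪ j ∪ j
The extension variable absorbs all remaining arguments, so the whole application is rewritten.
New term:  g(h(l))

Answer: g(h(l))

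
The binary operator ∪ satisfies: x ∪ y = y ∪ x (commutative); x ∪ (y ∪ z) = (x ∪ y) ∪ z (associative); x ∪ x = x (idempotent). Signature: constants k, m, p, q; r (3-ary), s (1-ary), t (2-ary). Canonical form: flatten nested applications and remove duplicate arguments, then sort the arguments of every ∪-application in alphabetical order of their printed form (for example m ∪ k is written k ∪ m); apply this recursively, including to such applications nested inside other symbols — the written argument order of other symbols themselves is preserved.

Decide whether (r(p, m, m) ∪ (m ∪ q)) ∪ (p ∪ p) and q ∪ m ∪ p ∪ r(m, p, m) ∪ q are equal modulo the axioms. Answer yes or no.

Left:  (r(p, m, m) ∪ (m ∪ q)) ∪ (p ∪ p)
  Merge nested applications:  r(p, m, m) ∪ m ∪ q ∪ p ∪ p
  Deduplicate:  drop duplicate p
  Sort arguments:  m ∪ p ∪ q ∪ r(p, m, m)
Right:  q ∪ m ∪ p ∪ r(m, p, m) ∪ q
  Idempotence:  drop duplicate q
  Order the arguments:  m ∪ p ∪ q ∪ r(m, p, m)

Answer: no — m ∪ p ∪ q ∪ r(p, m, m) vs m ∪ p ∪ q ∪ r(m, p, m)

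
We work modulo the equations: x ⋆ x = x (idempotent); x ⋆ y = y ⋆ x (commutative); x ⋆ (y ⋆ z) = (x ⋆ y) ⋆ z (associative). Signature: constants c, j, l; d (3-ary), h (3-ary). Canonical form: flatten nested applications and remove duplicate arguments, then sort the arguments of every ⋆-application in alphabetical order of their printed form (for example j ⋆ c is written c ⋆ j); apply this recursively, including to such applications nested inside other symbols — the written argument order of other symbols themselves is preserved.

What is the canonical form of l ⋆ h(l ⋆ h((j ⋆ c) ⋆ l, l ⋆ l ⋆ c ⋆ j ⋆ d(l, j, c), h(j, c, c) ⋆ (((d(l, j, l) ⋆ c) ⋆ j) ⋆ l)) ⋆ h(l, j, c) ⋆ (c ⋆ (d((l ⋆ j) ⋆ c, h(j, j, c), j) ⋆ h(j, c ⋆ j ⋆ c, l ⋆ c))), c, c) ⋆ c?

Canonicalize subterm:  h(l ⋆ h((j ⋆ c) ⋆ l, l ⋆ l ⋆ c ⋆ j ⋆ d(l, j, c), h(j, c, c) ⋆ (((d(l, j, l) ⋆ c) ⋆ j) ⋆ l)) ⋆ h(l, j, c) ⋆ (c ⋆ (d((l ⋆ j) ⋆ c, h(j, j, c), j) ⋆ h(j, c ⋆ j ⋆ c, l ⋆ c))), c, c)  →  h(c ⋆ d(c ⋆ j ⋆ l, h(j, j, c), j) ⋆ h(c ⋆ j ⋆ l, c ⋆ d(l, j, c) ⋆ j ⋆ l, c ⋆ d(l, j, l) ⋆ h(j, c, c) ⋆ j ⋆ l) ⋆ h(j, c ⋆ j, c ⋆ l) ⋆ h(l, j, c) ⋆ l, c, c)
Sort arguments:  c ⋆ h(c ⋆ d(c ⋆ j ⋆ l, h(j, j, c), j) ⋆ h(c ⋆ j ⋆ l, c ⋆ d(l, j, c) ⋆ j ⋆ l, c ⋆ d(l, j, l) ⋆ h(j, c, c) ⋆ j ⋆ l) ⋆ h(j, c ⋆ j, c ⋆ l) ⋆ h(l, j, c) ⋆ l, c, c) ⋆ l

Answer: c ⋆ h(c ⋆ d(c ⋆ j ⋆ l, h(j, j, c), j) ⋆ h(c ⋆ j ⋆ l, c ⋆ d(l, j, c) ⋆ j ⋆ l, c ⋆ d(l, j, l) ⋆ h(j, c, c) ⋆ j ⋆ l) ⋆ h(j, c ⋆ j, c ⋆ l) ⋆ h(l, j, c) ⋆ l, c, c) ⋆ l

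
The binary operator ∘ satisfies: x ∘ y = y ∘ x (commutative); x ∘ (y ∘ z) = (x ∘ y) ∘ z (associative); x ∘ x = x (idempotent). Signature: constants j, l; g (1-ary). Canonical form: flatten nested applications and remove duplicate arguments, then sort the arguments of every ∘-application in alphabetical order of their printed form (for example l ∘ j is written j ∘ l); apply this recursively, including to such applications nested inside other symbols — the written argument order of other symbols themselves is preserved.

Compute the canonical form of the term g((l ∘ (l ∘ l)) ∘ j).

Answer: g(j ∘ l)

Derivation:
Descend into:  (l ∘ (l ∘ l)) ∘ j
Flatten:  l ∘ l ∘ l ∘ j
Idempotence:  drop duplicate l, l
Sort arguments:  j ∘ l
Rebuild:  g(j ∘ l)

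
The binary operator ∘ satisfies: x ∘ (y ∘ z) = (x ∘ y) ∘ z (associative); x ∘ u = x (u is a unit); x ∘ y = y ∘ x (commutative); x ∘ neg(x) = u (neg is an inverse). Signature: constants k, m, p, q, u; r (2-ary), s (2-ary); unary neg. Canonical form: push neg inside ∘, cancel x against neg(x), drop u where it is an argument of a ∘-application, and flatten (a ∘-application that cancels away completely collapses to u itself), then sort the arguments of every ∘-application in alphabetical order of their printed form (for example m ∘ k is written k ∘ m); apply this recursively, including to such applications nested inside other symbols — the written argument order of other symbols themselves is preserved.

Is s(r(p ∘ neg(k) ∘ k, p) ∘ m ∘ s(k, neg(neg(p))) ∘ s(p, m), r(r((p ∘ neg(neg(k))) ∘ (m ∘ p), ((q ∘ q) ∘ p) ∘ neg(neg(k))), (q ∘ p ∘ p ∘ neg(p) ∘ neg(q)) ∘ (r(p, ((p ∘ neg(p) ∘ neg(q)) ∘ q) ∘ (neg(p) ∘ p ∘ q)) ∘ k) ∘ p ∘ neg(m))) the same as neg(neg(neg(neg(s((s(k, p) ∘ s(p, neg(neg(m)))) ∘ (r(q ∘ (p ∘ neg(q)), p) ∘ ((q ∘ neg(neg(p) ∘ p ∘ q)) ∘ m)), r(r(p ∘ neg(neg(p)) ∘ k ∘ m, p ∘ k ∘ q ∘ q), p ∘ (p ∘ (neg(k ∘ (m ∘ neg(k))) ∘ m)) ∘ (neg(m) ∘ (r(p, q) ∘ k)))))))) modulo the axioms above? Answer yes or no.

Left:  s(r(p ∘ neg(k) ∘ k, p) ∘ m ∘ s(k, neg(neg(p))) ∘ s(p, m), r(r((p ∘ neg(neg(k))) ∘ (m ∘ p), ((q ∘ q) ∘ p) ∘ neg(neg(k))), (q ∘ p ∘ p ∘ neg(p) ∘ neg(q)) ∘ (r(p, ((p ∘ neg(p) ∘ neg(q)) ∘ q) ∘ (neg(p) ∘ p ∘ q)) ∘ k) ∘ p ∘ neg(m)))
  Descend into:  (q ∘ p ∘ p ∘ neg(p) ∘ neg(q)) ∘ (r(p, ((p ∘ neg(p) ∘ neg(q)) ∘ q) ∘ (neg(p) ∘ p ∘ q)) ∘ k) ∘ p ∘ neg(m)
  Inverses cancel:  q cancels
  Combine occurrences:  p ∘ p ∘ r(p, q) ∘ k ∘ neg(m)
  Sort:  k ∘ neg(m) ∘ p ∘ p ∘ r(p, q)
  Put back:  s(m ∘ r(p, p) ∘ s(k, p) ∘ s(p, m), r(r(k ∘ m ∘ p ∘ p, k ∘ p ∘ q ∘ q), k ∘ neg(m) ∘ p ∘ p ∘ r(p, q)))
Right:  neg(neg(neg(neg(s((s(k, p) ∘ s(p, neg(neg(m)))) ∘ (r(q ∘ (p ∘ neg(q)), p) ∘ ((q ∘ neg(neg(p) ∘ p ∘ q)) ∘ m)), r(r(p ∘ neg(neg(p)) ∘ k ∘ m, p ∘ k ∘ q ∘ q), p ∘ (p ∘ (neg(k ∘ (m ∘ neg(k))) ∘ m)) ∘ (neg(m) ∘ (r(p, q) ∘ k))))))))
  Push neg inside:  distribute neg over ∘ and collapse double neg
  Collect:  s(m ∘ r(p, p) ∘ s(k, p) ∘ s(p, m), r(r(k ∘ m ∘ p ∘ p, k ∘ p ∘ q ∘ q), k ∘ neg(m) ∘ p ∘ p ∘ r(p, q)))

Answer: yes — both canonical forms are s(m ∘ r(p, p) ∘ s(k, p) ∘ s(p, m), r(r(k ∘ m ∘ p ∘ p, k ∘ p ∘ q ∘ q), k ∘ neg(m) ∘ p ∘ p ∘ r(p, q)))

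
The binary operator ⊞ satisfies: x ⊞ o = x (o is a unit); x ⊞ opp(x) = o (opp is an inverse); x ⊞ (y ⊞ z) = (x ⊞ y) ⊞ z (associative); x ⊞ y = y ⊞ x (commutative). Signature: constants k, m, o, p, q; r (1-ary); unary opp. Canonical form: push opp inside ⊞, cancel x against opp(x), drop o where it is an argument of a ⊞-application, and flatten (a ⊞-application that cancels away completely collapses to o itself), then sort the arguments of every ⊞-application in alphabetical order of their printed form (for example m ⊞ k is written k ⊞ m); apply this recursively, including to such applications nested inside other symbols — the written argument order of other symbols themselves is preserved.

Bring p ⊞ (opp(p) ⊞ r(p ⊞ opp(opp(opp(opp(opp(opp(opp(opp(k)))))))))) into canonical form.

Answer: r(k ⊞ p)

Derivation:
Push opp inside:  distribute opp over ⊞ and collapse double opp
Cancel inverse pairs:  p cancels
Combine occurrences:  r(k ⊞ p)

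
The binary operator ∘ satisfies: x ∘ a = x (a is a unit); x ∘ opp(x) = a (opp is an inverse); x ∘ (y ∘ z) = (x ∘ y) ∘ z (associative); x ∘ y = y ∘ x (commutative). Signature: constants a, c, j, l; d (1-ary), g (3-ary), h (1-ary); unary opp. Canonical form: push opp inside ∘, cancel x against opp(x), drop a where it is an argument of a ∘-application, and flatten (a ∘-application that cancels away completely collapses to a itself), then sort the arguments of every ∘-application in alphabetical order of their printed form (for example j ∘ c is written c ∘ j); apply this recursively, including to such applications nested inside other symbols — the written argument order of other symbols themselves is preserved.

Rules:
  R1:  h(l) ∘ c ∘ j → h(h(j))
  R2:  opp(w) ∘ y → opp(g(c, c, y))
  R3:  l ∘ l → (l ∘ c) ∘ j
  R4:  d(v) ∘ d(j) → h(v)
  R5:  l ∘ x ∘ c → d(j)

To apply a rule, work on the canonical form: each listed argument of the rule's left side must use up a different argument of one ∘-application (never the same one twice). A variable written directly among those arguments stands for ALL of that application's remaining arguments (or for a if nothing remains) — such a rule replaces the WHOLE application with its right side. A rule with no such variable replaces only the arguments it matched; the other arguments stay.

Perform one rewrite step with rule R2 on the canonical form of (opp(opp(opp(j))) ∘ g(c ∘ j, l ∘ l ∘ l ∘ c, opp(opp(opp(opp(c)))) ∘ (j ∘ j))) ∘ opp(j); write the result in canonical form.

Answer: opp(g(c, c, g(c ∘ j, c ∘ l ∘ l ∘ l, c ∘ j ∘ j) ∘ opp(j)))

Derivation:
Canonical form:  g(c ∘ j, c ∘ l ∘ l ∘ l, c ∘ j ∘ j) ∘ opp(j) ∘ opp(j)
R2 matches:  uses opp(j);  w := j, y := g(c ∘ j, c ∘ l ∘ l ∘ l, c ∘ j ∘ j) ∘ opp(j)
The extension variable absorbs all remaining arguments, so the whole application is rewritten.
Result:  opp(g(c, c, g(c ∘ j, c ∘ l ∘ l ∘ l, c ∘ j ∘ j) ∘ opp(j)))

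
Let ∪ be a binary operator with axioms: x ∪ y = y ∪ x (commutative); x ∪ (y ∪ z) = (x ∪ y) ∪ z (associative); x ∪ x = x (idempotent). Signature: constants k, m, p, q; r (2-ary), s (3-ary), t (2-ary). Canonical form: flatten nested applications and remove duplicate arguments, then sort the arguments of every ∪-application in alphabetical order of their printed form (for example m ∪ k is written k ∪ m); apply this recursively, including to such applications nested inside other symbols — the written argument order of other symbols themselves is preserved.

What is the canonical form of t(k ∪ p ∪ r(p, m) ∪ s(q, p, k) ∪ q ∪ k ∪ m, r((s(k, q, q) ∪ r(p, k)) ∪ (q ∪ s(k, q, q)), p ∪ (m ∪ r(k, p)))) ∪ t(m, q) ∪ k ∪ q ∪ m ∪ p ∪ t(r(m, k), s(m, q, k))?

Answer: k ∪ m ∪ p ∪ q ∪ t(k ∪ m ∪ p ∪ q ∪ r(p, m) ∪ s(q, p, k), r(q ∪ r(p, k) ∪ s(k, q, q), m ∪ p ∪ r(k, p))) ∪ t(m, q) ∪ t(r(m, k), s(m, q, k))

Derivation:
Simplify inside:  t(k ∪ p ∪ r(p, m) ∪ s(q, p, k) ∪ q ∪ k ∪ m, r((s(k, q, q) ∪ r(p, k)) ∪ (q ∪ s(k, q, q)), p ∪ (m ∪ r(k, p))))  →  t(k ∪ m ∪ p ∪ q ∪ r(p, m) ∪ s(q, p, k), r(q ∪ r(p, k) ∪ s(k, q, q), m ∪ p ∪ r(k, p)))
Sort:  k ∪ m ∪ p ∪ q ∪ t(k ∪ m ∪ p ∪ q ∪ r(p, m) ∪ s(q, p, k), r(q ∪ r(p, k) ∪ s(k, q, q), m ∪ p ∪ r(k, p))) ∪ t(m, q) ∪ t(r(m, k), s(m, q, k))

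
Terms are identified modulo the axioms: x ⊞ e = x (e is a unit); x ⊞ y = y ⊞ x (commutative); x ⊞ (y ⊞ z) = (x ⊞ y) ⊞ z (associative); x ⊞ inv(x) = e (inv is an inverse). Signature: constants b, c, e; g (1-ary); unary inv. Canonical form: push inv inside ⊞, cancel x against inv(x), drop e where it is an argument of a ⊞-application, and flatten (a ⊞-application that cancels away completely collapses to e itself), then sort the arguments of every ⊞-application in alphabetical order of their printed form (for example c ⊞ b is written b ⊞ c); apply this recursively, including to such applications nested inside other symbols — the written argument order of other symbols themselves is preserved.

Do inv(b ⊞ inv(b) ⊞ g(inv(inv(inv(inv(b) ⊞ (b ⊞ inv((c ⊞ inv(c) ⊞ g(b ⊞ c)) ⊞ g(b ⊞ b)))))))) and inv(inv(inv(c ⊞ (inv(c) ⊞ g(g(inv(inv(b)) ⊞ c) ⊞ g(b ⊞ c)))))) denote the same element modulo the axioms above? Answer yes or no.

Answer: no — inv(g(g(b ⊞ b) ⊞ g(b ⊞ c))) vs inv(g(g(b ⊞ c) ⊞ g(b ⊞ c)))

Derivation:
Left:  inv(b ⊞ inv(b) ⊞ g(inv(inv(inv(inv(b) ⊞ (b ⊞ inv((c ⊞ inv(c) ⊞ g(b ⊞ c)) ⊞ g(b ⊞ b))))))))
  Push inv inside:  distribute inv over ⊞ and collapse double inv
  Cancel:  b cancels
  Collect:  inv(g(g(b ⊞ b) ⊞ g(b ⊞ c)))
Right:  inv(inv(inv(c ⊞ (inv(c) ⊞ g(g(inv(inv(b)) ⊞ c) ⊞ g(b ⊞ c))))))
  Push inv inside:  distribute inv over ⊞ and collapse double inv
  Cancel inverse pairs:  c cancels
  Collect terms:  inv(g(g(b ⊞ c) ⊞ g(b ⊞ c)))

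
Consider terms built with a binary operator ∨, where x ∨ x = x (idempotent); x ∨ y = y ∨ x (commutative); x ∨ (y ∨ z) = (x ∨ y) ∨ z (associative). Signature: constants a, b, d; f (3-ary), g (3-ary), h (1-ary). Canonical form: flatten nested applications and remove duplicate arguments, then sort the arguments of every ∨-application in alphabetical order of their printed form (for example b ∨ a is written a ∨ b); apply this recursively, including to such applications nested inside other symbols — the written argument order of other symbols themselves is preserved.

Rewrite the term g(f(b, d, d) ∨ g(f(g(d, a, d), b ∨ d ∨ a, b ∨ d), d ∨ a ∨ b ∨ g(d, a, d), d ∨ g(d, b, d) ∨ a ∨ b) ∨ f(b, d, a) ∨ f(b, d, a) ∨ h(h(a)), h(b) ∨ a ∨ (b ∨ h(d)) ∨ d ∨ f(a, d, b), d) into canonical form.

Answer: g(f(b, d, a) ∨ f(b, d, d) ∨ g(f(g(d, a, d), a ∨ b ∨ d, b ∨ d), a ∨ b ∨ d ∨ g(d, a, d), a ∨ b ∨ d ∨ g(d, b, d)) ∨ h(h(a)), a ∨ b ∨ d ∨ f(a, d, b) ∨ h(b) ∨ h(d), d)

Derivation:
Work inside:  f(b, d, d) ∨ g(f(g(d, a, d), b ∨ d ∨ a, b ∨ d), d ∨ a ∨ b ∨ g(d, a, d), d ∨ g(d, b, d) ∨ a ∨ b) ∨ f(b, d, a) ∨ f(b, d, a) ∨ h(h(a))
Inside:  g(f(g(d, a, d), b ∨ d ∨ a, b ∨ d), d ∨ a ∨ b ∨ g(d, a, d), d ∨ g(d, b, d) ∨ a ∨ b)  →  g(f(g(d, a, d), a ∨ b ∨ d, b ∨ d), a ∨ b ∨ d ∨ g(d, a, d), a ∨ b ∨ d ∨ g(d, b, d))
Drop duplicates:  drop duplicate f(b, d, a)
Sort:  f(b, d, a) ∨ f(b, d, d) ∨ g(f(g(d, a, d), a ∨ b ∨ d, b ∨ d), a ∨ b ∨ d ∨ g(d, a, d), a ∨ b ∨ d ∨ g(d, b, d)) ∨ h(h(a))
Put back:  g(f(b, d, a) ∨ f(b, d, d) ∨ g(f(g(d, a, d), a ∨ b ∨ d, b ∨ d), a ∨ b ∨ d ∨ g(d, a, d), a ∨ b ∨ d ∨ g(d, b, d)) ∨ h(h(a)), a ∨ b ∨ d ∨ f(a, d, b) ∨ h(b) ∨ h(d), d)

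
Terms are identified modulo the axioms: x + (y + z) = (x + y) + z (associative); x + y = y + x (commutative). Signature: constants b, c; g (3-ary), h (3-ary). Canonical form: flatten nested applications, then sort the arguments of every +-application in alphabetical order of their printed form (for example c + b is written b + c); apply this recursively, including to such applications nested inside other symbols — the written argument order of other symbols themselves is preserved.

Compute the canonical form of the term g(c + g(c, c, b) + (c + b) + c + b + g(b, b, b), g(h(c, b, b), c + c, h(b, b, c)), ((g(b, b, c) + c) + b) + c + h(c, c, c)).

Descend into:  c + g(c, c, b) + (c + b) + c + b + g(b, b, b)
Un-nest:  c + g(c, c, b) + c + b + c + b + g(b, b, b)
Sort arguments:  b + b + c + c + c + g(b, b, b) + g(c, c, b)
Rebuild:  g(b + b + c + c + c + g(b, b, b) + g(c, c, b), g(h(c, b, b), c + c, h(b, b, c)), b + c + c + g(b, b, c) + h(c, c, c))

Answer: g(b + b + c + c + c + g(b, b, b) + g(c, c, b), g(h(c, b, b), c + c, h(b, b, c)), b + c + c + g(b, b, c) + h(c, c, c))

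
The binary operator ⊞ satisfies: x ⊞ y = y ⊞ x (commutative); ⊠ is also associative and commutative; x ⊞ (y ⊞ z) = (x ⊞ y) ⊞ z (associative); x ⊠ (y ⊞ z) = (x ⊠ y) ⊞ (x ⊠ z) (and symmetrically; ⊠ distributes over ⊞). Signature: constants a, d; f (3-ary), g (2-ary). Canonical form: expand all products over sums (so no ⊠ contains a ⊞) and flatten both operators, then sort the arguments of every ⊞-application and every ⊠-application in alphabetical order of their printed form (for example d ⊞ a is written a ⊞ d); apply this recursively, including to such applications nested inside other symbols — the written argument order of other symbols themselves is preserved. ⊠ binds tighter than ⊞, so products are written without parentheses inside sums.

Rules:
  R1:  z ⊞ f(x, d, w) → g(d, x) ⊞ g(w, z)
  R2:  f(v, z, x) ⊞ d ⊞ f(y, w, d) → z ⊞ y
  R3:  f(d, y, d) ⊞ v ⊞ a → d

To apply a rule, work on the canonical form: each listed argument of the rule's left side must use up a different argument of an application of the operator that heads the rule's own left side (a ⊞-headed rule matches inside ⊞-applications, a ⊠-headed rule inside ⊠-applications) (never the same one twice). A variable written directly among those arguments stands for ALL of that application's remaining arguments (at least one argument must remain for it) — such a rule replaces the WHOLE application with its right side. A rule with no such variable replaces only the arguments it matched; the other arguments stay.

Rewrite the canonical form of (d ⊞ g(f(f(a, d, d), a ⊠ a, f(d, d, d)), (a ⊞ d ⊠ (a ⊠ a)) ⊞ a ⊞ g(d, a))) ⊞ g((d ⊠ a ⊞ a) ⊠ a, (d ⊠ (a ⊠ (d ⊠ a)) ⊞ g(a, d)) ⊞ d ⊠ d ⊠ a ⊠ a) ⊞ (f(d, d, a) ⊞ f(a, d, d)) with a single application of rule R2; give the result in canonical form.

Answer: a ⊞ d ⊞ g(a ⊠ a ⊞ a ⊠ a ⊠ d, a ⊠ a ⊠ d ⊠ d ⊞ a ⊠ a ⊠ d ⊠ d ⊞ g(a, d)) ⊞ g(f(f(a, d, d), a ⊠ a, f(d, d, d)), a ⊞ a ⊞ a ⊠ a ⊠ d ⊞ g(d, a))

Derivation:
Canonical form:  d ⊞ f(a, d, d) ⊞ f(d, d, a) ⊞ g(a ⊠ a ⊞ a ⊠ a ⊠ d, a ⊠ a ⊠ d ⊠ d ⊞ a ⊠ a ⊠ d ⊠ d ⊞ g(a, d)) ⊞ g(f(f(a, d, d), a ⊠ a, f(d, d, d)), a ⊞ a ⊞ a ⊠ a ⊠ d ⊞ g(d, a))
Match R2:  consume d, f(a, d, d), f(d, d, a);  v := d, w := d, x := a, y := a, z := d
Giving:  a ⊞ d ⊞ g(a ⊠ a ⊞ a ⊠ a ⊠ d, a ⊠ a ⊠ d ⊠ d ⊞ a ⊠ a ⊠ d ⊠ d ⊞ g(a, d)) ⊞ g(f(f(a, d, d), a ⊠ a, f(d, d, d)), a ⊞ a ⊞ a ⊠ a ⊠ d ⊞ g(d, a))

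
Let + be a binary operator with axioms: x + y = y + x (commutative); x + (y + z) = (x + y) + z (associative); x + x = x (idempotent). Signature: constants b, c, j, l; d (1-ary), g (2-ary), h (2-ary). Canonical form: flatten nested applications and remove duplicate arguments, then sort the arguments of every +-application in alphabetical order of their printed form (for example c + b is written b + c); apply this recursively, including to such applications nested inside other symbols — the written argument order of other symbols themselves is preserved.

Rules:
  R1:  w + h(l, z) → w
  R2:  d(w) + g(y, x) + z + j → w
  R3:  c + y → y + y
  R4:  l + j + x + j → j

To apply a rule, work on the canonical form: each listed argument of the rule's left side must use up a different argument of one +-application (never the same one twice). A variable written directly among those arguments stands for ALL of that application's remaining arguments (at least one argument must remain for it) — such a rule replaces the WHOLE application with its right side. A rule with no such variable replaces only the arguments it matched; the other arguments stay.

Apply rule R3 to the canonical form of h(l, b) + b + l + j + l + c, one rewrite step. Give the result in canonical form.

Canonical form:  b + c + h(l, b) + j + l
R3 matches:  uses c;  y := b + h(l, b) + j + l
Every leftover argument binds to the variable; the entire application is replaced.
Giving:  b + h(l, b) + j + l

Answer: b + h(l, b) + j + l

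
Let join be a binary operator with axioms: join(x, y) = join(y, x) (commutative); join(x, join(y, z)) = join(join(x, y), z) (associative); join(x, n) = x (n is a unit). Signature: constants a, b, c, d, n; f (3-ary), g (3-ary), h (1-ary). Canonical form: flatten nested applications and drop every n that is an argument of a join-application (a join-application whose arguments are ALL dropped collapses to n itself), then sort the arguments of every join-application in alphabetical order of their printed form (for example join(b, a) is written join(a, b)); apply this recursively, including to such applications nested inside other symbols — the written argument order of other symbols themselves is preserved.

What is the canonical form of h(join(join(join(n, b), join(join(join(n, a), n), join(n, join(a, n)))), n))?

Focus inside:  join(join(join(n, b), join(join(join(n, a), n), join(n, join(a, n)))), n)
Merge nested applications:  join(n, b, n, a, n, n, a, n, n)
Drop the unit:  drop n (×6)
Order the arguments:  join(a, a, b)
Reassemble:  h(join(a, a, b))

Answer: h(join(a, a, b))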